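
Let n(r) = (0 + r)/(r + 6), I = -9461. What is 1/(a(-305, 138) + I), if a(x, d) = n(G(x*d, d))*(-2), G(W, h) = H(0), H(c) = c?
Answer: -1/9461 ≈ -0.00010570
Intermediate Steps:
G(W, h) = 0
n(r) = r/(6 + r)
a(x, d) = 0 (a(x, d) = (0/(6 + 0))*(-2) = (0/6)*(-2) = (0*(⅙))*(-2) = 0*(-2) = 0)
1/(a(-305, 138) + I) = 1/(0 - 9461) = 1/(-9461) = -1/9461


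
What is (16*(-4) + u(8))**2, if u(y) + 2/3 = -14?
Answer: 55696/9 ≈ 6188.4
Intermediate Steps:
u(y) = -44/3 (u(y) = -2/3 - 14 = -44/3)
(16*(-4) + u(8))**2 = (16*(-4) - 44/3)**2 = (-64 - 44/3)**2 = (-236/3)**2 = 55696/9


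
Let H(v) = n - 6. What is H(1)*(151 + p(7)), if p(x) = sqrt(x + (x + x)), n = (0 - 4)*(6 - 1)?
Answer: -3926 - 26*sqrt(21) ≈ -4045.1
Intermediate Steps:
n = -20 (n = -4*5 = -20)
p(x) = sqrt(3)*sqrt(x) (p(x) = sqrt(x + 2*x) = sqrt(3*x) = sqrt(3)*sqrt(x))
H(v) = -26 (H(v) = -20 - 6 = -26)
H(1)*(151 + p(7)) = -26*(151 + sqrt(3)*sqrt(7)) = -26*(151 + sqrt(21)) = -3926 - 26*sqrt(21)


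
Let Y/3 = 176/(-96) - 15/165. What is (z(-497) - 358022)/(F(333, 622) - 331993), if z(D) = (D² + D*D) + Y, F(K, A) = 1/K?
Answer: -996264405/2432180696 ≈ -0.40962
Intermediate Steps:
Y = -127/22 (Y = 3*(176/(-96) - 15/165) = 3*(176*(-1/96) - 15*1/165) = 3*(-11/6 - 1/11) = 3*(-127/66) = -127/22 ≈ -5.7727)
z(D) = -127/22 + 2*D² (z(D) = (D² + D*D) - 127/22 = (D² + D²) - 127/22 = 2*D² - 127/22 = -127/22 + 2*D²)
(z(-497) - 358022)/(F(333, 622) - 331993) = ((-127/22 + 2*(-497)²) - 358022)/(1/333 - 331993) = ((-127/22 + 2*247009) - 358022)/(1/333 - 331993) = ((-127/22 + 494018) - 358022)/(-110553668/333) = (10868269/22 - 358022)*(-333/110553668) = (2991785/22)*(-333/110553668) = -996264405/2432180696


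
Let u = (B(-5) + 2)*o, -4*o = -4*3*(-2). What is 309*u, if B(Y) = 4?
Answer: -11124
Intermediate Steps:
o = -6 (o = -(-4*3)*(-2)/4 = -(-3)*(-2) = -¼*24 = -6)
u = -36 (u = (4 + 2)*(-6) = 6*(-6) = -36)
309*u = 309*(-36) = -11124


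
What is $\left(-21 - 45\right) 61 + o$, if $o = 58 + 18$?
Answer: $-3950$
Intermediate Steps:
$o = 76$
$\left(-21 - 45\right) 61 + o = \left(-21 - 45\right) 61 + 76 = \left(-66\right) 61 + 76 = -4026 + 76 = -3950$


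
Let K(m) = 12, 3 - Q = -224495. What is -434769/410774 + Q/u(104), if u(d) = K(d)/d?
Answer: 2397665173445/1232322 ≈ 1.9456e+6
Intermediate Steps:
Q = 224498 (Q = 3 - 1*(-224495) = 3 + 224495 = 224498)
u(d) = 12/d
-434769/410774 + Q/u(104) = -434769/410774 + 224498/((12/104)) = -434769*1/410774 + 224498/((12*(1/104))) = -434769/410774 + 224498/(3/26) = -434769/410774 + 224498*(26/3) = -434769/410774 + 5836948/3 = 2397665173445/1232322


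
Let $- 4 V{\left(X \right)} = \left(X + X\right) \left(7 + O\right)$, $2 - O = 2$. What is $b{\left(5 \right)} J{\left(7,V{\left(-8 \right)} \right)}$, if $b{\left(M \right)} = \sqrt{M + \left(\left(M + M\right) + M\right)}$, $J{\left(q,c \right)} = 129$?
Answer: $258 \sqrt{5} \approx 576.91$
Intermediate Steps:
$O = 0$ ($O = 2 - 2 = 0$)
$V{\left(X \right)} = - \frac{7 X}{2}$ ($V{\left(X \right)} = - \frac{\left(X + X\right) \left(7 + 0\right)}{4} = - \frac{2 X 7}{4} = - \frac{14 X}{4} = - \frac{7 X}{2}$)
$b{\left(M \right)} = 2 \sqrt{M}$ ($b{\left(M \right)} = \sqrt{M + \left(2 M + M\right)} = \sqrt{M + 3 M} = \sqrt{4 M} = 2 \sqrt{M}$)
$b{\left(5 \right)} J{\left(7,V{\left(-8 \right)} \right)} = 2 \sqrt{5} \cdot 129 = 258 \sqrt{5}$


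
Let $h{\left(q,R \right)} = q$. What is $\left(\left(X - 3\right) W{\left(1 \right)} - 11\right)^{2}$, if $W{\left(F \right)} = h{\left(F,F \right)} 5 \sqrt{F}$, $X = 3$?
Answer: $121$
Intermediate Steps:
$W{\left(F \right)} = 5 F^{\frac{3}{2}}$ ($W{\left(F \right)} = F 5 \sqrt{F} = 5 F^{\frac{3}{2}}$)
$\left(\left(X - 3\right) W{\left(1 \right)} - 11\right)^{2} = \left(\left(3 - 3\right) 5 \cdot 1^{\frac{3}{2}} - 11\right)^{2} = \left(0 \cdot 5 \cdot 1 - 11\right)^{2} = \left(0 \cdot 5 - 11\right)^{2} = \left(0 - 11\right)^{2} = \left(-11\right)^{2} = 121$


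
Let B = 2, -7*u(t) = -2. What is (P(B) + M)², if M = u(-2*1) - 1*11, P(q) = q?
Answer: 3721/49 ≈ 75.939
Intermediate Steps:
u(t) = 2/7 (u(t) = -⅐*(-2) = 2/7)
M = -75/7 (M = 2/7 - 1*11 = 2/7 - 11 = -75/7 ≈ -10.714)
(P(B) + M)² = (2 - 75/7)² = (-61/7)² = 3721/49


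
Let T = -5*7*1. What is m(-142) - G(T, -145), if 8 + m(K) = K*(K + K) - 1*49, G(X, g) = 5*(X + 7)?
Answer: 40411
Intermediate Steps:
T = -35 (T = -35*1 = -35)
G(X, g) = 35 + 5*X (G(X, g) = 5*(7 + X) = 35 + 5*X)
m(K) = -57 + 2*K**2 (m(K) = -8 + (K*(K + K) - 1*49) = -8 + (K*(2*K) - 49) = -8 + (2*K**2 - 49) = -8 + (-49 + 2*K**2) = -57 + 2*K**2)
m(-142) - G(T, -145) = (-57 + 2*(-142)**2) - (35 + 5*(-35)) = (-57 + 2*20164) - (35 - 175) = (-57 + 40328) - 1*(-140) = 40271 + 140 = 40411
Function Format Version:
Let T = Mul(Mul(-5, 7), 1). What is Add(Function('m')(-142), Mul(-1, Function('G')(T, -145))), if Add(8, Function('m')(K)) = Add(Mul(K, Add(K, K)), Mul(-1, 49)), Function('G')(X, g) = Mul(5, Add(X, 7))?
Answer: 40411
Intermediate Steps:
T = -35 (T = Mul(-35, 1) = -35)
Function('G')(X, g) = Add(35, Mul(5, X)) (Function('G')(X, g) = Mul(5, Add(7, X)) = Add(35, Mul(5, X)))
Function('m')(K) = Add(-57, Mul(2, Pow(K, 2))) (Function('m')(K) = Add(-8, Add(Mul(K, Add(K, K)), Mul(-1, 49))) = Add(-8, Add(Mul(K, Mul(2, K)), -49)) = Add(-8, Add(Mul(2, Pow(K, 2)), -49)) = Add(-8, Add(-49, Mul(2, Pow(K, 2)))) = Add(-57, Mul(2, Pow(K, 2))))
Add(Function('m')(-142), Mul(-1, Function('G')(T, -145))) = Add(Add(-57, Mul(2, Pow(-142, 2))), Mul(-1, Add(35, Mul(5, -35)))) = Add(Add(-57, Mul(2, 20164)), Mul(-1, Add(35, -175))) = Add(Add(-57, 40328), Mul(-1, -140)) = Add(40271, 140) = 40411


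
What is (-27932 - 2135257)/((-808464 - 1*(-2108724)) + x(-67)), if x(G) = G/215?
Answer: -465085635/279555833 ≈ -1.6637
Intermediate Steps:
x(G) = G/215 (x(G) = G*(1/215) = G/215)
(-27932 - 2135257)/((-808464 - 1*(-2108724)) + x(-67)) = (-27932 - 2135257)/((-808464 - 1*(-2108724)) + (1/215)*(-67)) = -2163189/((-808464 + 2108724) - 67/215) = -2163189/(1300260 - 67/215) = -2163189/279555833/215 = -2163189*215/279555833 = -465085635/279555833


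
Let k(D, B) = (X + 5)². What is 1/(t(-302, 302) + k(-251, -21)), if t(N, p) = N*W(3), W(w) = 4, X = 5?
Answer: -1/1108 ≈ -0.00090253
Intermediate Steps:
k(D, B) = 100 (k(D, B) = (5 + 5)² = 10² = 100)
t(N, p) = 4*N (t(N, p) = N*4 = 4*N)
1/(t(-302, 302) + k(-251, -21)) = 1/(4*(-302) + 100) = 1/(-1208 + 100) = 1/(-1108) = -1/1108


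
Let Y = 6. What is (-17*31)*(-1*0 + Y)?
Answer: -3162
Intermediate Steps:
(-17*31)*(-1*0 + Y) = (-17*31)*(-1*0 + 6) = -527*(0 + 6) = -527*6 = -3162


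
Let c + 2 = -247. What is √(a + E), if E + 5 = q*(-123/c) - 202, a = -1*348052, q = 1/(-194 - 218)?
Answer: I*√101810595017945/17098 ≈ 590.13*I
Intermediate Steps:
q = -1/412 (q = 1/(-412) = -1/412 ≈ -0.0024272)
c = -249 (c = -2 - 247 = -249)
a = -348052
E = -7078613/34196 (E = -5 + (-(-123)/(412*(-249)) - 202) = -5 + (-(-123)*(-1)/(412*249) - 202) = -5 + (-1/412*41/83 - 202) = -5 + (-41/34196 - 202) = -5 - 6907633/34196 = -7078613/34196 ≈ -207.00)
√(a + E) = √(-348052 - 7078613/34196) = √(-11909064805/34196) = I*√101810595017945/17098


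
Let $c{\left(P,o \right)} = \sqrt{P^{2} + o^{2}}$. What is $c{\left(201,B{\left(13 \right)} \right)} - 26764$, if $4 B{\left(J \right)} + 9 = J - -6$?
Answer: $-26764 + \frac{\sqrt{161629}}{2} \approx -26563.0$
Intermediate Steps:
$B{\left(J \right)} = - \frac{3}{4} + \frac{J}{4}$ ($B{\left(J \right)} = - \frac{9}{4} + \frac{J - -6}{4} = - \frac{9}{4} + \frac{J + 6}{4} = - \frac{9}{4} + \frac{6 + J}{4} = - \frac{9}{4} + \left(\frac{3}{2} + \frac{J}{4}\right) = - \frac{3}{4} + \frac{J}{4}$)
$c{\left(201,B{\left(13 \right)} \right)} - 26764 = \sqrt{201^{2} + \left(- \frac{3}{4} + \frac{1}{4} \cdot 13\right)^{2}} - 26764 = \sqrt{40401 + \left(- \frac{3}{4} + \frac{13}{4}\right)^{2}} - 26764 = \sqrt{40401 + \left(\frac{5}{2}\right)^{2}} - 26764 = \sqrt{40401 + \frac{25}{4}} - 26764 = \sqrt{\frac{161629}{4}} - 26764 = \frac{\sqrt{161629}}{2} - 26764 = -26764 + \frac{\sqrt{161629}}{2}$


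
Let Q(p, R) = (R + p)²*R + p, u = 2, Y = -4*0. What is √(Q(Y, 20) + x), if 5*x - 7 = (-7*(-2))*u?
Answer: √8007 ≈ 89.482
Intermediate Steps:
Y = 0
Q(p, R) = p + R*(R + p)² (Q(p, R) = R*(R + p)² + p = p + R*(R + p)²)
x = 7 (x = 7/5 + (-7*(-2)*2)/5 = 7/5 + (14*2)/5 = 7/5 + (⅕)*28 = 7/5 + 28/5 = 7)
√(Q(Y, 20) + x) = √((0 + 20*(20 + 0)²) + 7) = √((0 + 20*20²) + 7) = √((0 + 20*400) + 7) = √((0 + 8000) + 7) = √(8000 + 7) = √8007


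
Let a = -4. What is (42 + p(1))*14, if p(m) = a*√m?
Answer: 532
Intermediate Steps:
p(m) = -4*√m
(42 + p(1))*14 = (42 - 4*√1)*14 = (42 - 4*1)*14 = (42 - 4)*14 = 38*14 = 532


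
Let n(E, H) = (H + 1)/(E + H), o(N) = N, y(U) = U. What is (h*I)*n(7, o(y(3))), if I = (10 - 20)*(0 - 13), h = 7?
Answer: 364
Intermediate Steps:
n(E, H) = (1 + H)/(E + H)
I = 130 (I = -10*(-13) = 130)
(h*I)*n(7, o(y(3))) = (7*130)*((1 + 3)/(7 + 3)) = 910*(4/10) = 910*((⅒)*4) = 910*(⅖) = 364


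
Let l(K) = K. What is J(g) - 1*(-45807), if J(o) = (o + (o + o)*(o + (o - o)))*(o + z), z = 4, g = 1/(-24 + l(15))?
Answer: 33393058/729 ≈ 45807.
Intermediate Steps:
g = -⅑ (g = 1/(-24 + 15) = 1/(-9) = -⅑ ≈ -0.11111)
J(o) = (4 + o)*(o + 2*o²) (J(o) = (o + (o + o)*(o + (o - o)))*(o + 4) = (o + (2*o)*(o + 0))*(4 + o) = (o + (2*o)*o)*(4 + o) = (o + 2*o²)*(4 + o) = (4 + o)*(o + 2*o²))
J(g) - 1*(-45807) = -(4 + 2*(-⅑)² + 9*(-⅑))/9 - 1*(-45807) = -(4 + 2*(1/81) - 1)/9 + 45807 = -(4 + 2/81 - 1)/9 + 45807 = -⅑*245/81 + 45807 = -245/729 + 45807 = 33393058/729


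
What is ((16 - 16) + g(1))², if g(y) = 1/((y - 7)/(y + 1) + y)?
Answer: ¼ ≈ 0.25000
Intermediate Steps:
g(y) = 1/(y + (-7 + y)/(1 + y)) (g(y) = 1/((-7 + y)/(1 + y) + y) = 1/(y + (-7 + y)/(1 + y)))
((16 - 16) + g(1))² = ((16 - 16) + (1 + 1)/(-7 + 1² + 2*1))² = (0 + 2/(-7 + 1 + 2))² = (0 + 2/(-4))² = (0 - ¼*2)² = (0 - ½)² = (-½)² = ¼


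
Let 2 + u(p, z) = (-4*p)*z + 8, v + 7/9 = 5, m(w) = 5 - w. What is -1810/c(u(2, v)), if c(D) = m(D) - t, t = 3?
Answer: -8145/134 ≈ -60.784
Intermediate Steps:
v = 38/9 (v = -7/9 + 5 = 38/9 ≈ 4.2222)
u(p, z) = 6 - 4*p*z (u(p, z) = -2 + ((-4*p)*z + 8) = -2 + (-4*p*z + 8) = -2 + (8 - 4*p*z) = 6 - 4*p*z)
c(D) = 2 - D (c(D) = (5 - D) - 1*3 = (5 - D) - 3 = 2 - D)
-1810/c(u(2, v)) = -1810/(2 - (6 - 4*2*38/9)) = -1810/(2 - (6 - 304/9)) = -1810/(2 - 1*(-250/9)) = -1810/(2 + 250/9) = -1810/268/9 = -1810*9/268 = -8145/134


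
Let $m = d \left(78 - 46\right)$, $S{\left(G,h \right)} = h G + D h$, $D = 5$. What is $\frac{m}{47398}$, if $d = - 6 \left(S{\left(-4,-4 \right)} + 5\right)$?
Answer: $- \frac{96}{23699} \approx -0.0040508$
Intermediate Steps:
$S{\left(G,h \right)} = 5 h + G h$ ($S{\left(G,h \right)} = h G + 5 h = G h + 5 h = 5 h + G h$)
$d = -6$ ($d = - 6 \left(- 4 \left(5 - 4\right) + 5\right) = - 6 \left(\left(-4\right) 1 + 5\right) = - 6 \left(-4 + 5\right) = \left(-6\right) 1 = -6$)
$m = -192$ ($m = - 6 \left(78 - 46\right) = \left(-6\right) 32 = -192$)
$\frac{m}{47398} = - \frac{192}{47398} = \left(-192\right) \frac{1}{47398} = - \frac{96}{23699}$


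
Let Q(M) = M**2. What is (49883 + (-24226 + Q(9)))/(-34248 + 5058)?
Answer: -12869/14595 ≈ -0.88174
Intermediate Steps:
(49883 + (-24226 + Q(9)))/(-34248 + 5058) = (49883 + (-24226 + 9**2))/(-34248 + 5058) = (49883 + (-24226 + 81))/(-29190) = (49883 - 24145)*(-1/29190) = 25738*(-1/29190) = -12869/14595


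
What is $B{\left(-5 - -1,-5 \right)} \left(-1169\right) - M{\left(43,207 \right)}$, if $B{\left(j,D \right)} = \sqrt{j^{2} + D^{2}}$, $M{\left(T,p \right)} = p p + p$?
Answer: $-43056 - 1169 \sqrt{41} \approx -50541.0$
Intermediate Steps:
$M{\left(T,p \right)} = p + p^{2}$ ($M{\left(T,p \right)} = p^{2} + p = p + p^{2}$)
$B{\left(j,D \right)} = \sqrt{D^{2} + j^{2}}$
$B{\left(-5 - -1,-5 \right)} \left(-1169\right) - M{\left(43,207 \right)} = \sqrt{\left(-5\right)^{2} + \left(-5 - -1\right)^{2}} \left(-1169\right) - 207 \left(1 + 207\right) = \sqrt{25 + \left(-5 + 1\right)^{2}} \left(-1169\right) - 207 \cdot 208 = \sqrt{25 + \left(-4\right)^{2}} \left(-1169\right) - 43056 = \sqrt{25 + 16} \left(-1169\right) - 43056 = \sqrt{41} \left(-1169\right) - 43056 = - 1169 \sqrt{41} - 43056 = -43056 - 1169 \sqrt{41}$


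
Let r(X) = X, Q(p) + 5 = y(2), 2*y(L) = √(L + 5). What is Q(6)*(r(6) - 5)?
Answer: -5 + √7/2 ≈ -3.6771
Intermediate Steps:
y(L) = √(5 + L)/2 (y(L) = √(L + 5)/2 = √(5 + L)/2)
Q(p) = -5 + √7/2 (Q(p) = -5 + √(5 + 2)/2 = -5 + √7/2)
Q(6)*(r(6) - 5) = (-5 + √7/2)*(6 - 5) = (-5 + √7/2)*1 = -5 + √7/2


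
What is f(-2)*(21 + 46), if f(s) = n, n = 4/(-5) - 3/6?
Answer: -871/10 ≈ -87.100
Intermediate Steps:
n = -13/10 (n = 4*(-1/5) - 3*1/6 = -4/5 - 1/2 = -13/10 ≈ -1.3000)
f(s) = -13/10
f(-2)*(21 + 46) = -13*(21 + 46)/10 = -13/10*67 = -871/10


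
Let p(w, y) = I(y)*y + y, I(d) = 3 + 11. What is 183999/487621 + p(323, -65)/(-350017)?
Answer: 64878208458/170675639557 ≈ 0.38013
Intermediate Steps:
I(d) = 14
p(w, y) = 15*y (p(w, y) = 14*y + y = 15*y)
183999/487621 + p(323, -65)/(-350017) = 183999/487621 + (15*(-65))/(-350017) = 183999*(1/487621) - 975*(-1/350017) = 183999/487621 + 975/350017 = 64878208458/170675639557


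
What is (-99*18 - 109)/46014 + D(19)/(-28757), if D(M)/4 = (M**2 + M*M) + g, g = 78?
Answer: -201624287/1323224598 ≈ -0.15237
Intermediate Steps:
D(M) = 312 + 8*M**2 (D(M) = 4*((M**2 + M*M) + 78) = 4*((M**2 + M**2) + 78) = 4*(2*M**2 + 78) = 4*(78 + 2*M**2) = 312 + 8*M**2)
(-99*18 - 109)/46014 + D(19)/(-28757) = (-99*18 - 109)/46014 + (312 + 8*19**2)/(-28757) = (-1782 - 109)*(1/46014) + (312 + 8*361)*(-1/28757) = -1891*1/46014 + (312 + 2888)*(-1/28757) = -1891/46014 + 3200*(-1/28757) = -1891/46014 - 3200/28757 = -201624287/1323224598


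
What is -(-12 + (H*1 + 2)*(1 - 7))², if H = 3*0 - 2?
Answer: -144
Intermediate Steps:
H = -2 (H = 0 - 2 = -2)
-(-12 + (H*1 + 2)*(1 - 7))² = -(-12 + (-2*1 + 2)*(1 - 7))² = -(-12 + (-2 + 2)*(-6))² = -(-12 + 0*(-6))² = -(-12 + 0)² = -1*(-12)² = -1*144 = -144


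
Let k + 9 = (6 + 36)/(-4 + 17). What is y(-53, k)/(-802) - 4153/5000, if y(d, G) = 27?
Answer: -1732853/2005000 ≈ -0.86427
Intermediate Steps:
k = -75/13 (k = -9 + (6 + 36)/(-4 + 17) = -9 + 42/13 = -75/13 ≈ -5.7692)
y(-53, k)/(-802) - 4153/5000 = 27/(-802) - 4153/5000 = 27*(-1/802) - 4153*1/5000 = -27/802 - 4153/5000 = -1732853/2005000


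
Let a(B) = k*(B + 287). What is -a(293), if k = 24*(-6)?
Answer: 83520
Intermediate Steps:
k = -144
a(B) = -41328 - 144*B (a(B) = -144*(B + 287) = -144*(287 + B) = -41328 - 144*B)
-a(293) = -(-41328 - 144*293) = -(-41328 - 42192) = -1*(-83520) = 83520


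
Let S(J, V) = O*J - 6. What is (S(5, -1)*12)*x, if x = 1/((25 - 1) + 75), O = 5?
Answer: 76/33 ≈ 2.3030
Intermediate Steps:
x = 1/99 (x = 1/(24 + 75) = 1/99 ≈ 0.010101)
S(J, V) = -6 + 5*J (S(J, V) = 5*J - 6 = -6 + 5*J)
(S(5, -1)*12)*x = ((-6 + 5*5)*12)*(1/99) = ((-6 + 25)*12)*(1/99) = (19*12)*(1/99) = 228*(1/99) = 76/33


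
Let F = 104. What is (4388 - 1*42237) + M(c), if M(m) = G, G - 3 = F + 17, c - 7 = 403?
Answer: -37725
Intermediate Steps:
c = 410 (c = 7 + 403 = 410)
G = 124 (G = 3 + (104 + 17) = 3 + 121 = 124)
M(m) = 124
(4388 - 1*42237) + M(c) = (4388 - 1*42237) + 124 = (4388 - 42237) + 124 = -37849 + 124 = -37725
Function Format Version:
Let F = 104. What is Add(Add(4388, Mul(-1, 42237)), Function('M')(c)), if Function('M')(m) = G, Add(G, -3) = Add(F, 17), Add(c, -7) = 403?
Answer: -37725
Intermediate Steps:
c = 410 (c = Add(7, 403) = 410)
G = 124 (G = Add(3, Add(104, 17)) = Add(3, 121) = 124)
Function('M')(m) = 124
Add(Add(4388, Mul(-1, 42237)), Function('M')(c)) = Add(Add(4388, Mul(-1, 42237)), 124) = Add(Add(4388, -42237), 124) = Add(-37849, 124) = -37725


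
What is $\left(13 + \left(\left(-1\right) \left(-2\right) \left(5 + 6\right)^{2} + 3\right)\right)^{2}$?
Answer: $66564$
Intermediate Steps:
$\left(13 + \left(\left(-1\right) \left(-2\right) \left(5 + 6\right)^{2} + 3\right)\right)^{2} = \left(13 + \left(2 \cdot 11^{2} + 3\right)\right)^{2} = \left(13 + \left(2 \cdot 121 + 3\right)\right)^{2} = \left(13 + \left(242 + 3\right)\right)^{2} = \left(13 + 245\right)^{2} = 258^{2} = 66564$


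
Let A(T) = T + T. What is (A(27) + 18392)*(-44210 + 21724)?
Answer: -414776756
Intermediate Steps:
A(T) = 2*T
(A(27) + 18392)*(-44210 + 21724) = (2*27 + 18392)*(-44210 + 21724) = (54 + 18392)*(-22486) = 18446*(-22486) = -414776756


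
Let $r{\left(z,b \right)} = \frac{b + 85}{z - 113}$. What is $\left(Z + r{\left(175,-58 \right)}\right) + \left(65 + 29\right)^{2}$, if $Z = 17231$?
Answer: $\frac{1616181}{62} \approx 26067.0$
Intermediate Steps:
$r{\left(z,b \right)} = \frac{85 + b}{-113 + z}$
$\left(Z + r{\left(175,-58 \right)}\right) + \left(65 + 29\right)^{2} = \left(17231 + \frac{85 - 58}{-113 + 175}\right) + \left(65 + 29\right)^{2} = \left(17231 + \frac{1}{62} \cdot 27\right) + 94^{2} = \left(17231 + \frac{1}{62} \cdot 27\right) + 8836 = \left(17231 + \frac{27}{62}\right) + 8836 = \frac{1068349}{62} + 8836 = \frac{1616181}{62}$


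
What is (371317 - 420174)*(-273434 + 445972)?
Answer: -8429689066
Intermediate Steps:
(371317 - 420174)*(-273434 + 445972) = -48857*172538 = -8429689066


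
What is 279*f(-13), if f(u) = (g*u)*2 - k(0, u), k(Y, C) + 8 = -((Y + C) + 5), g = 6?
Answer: -43524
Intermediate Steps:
k(Y, C) = -13 - C - Y (k(Y, C) = -8 - ((Y + C) + 5) = -8 - ((C + Y) + 5) = -8 - (5 + C + Y) = -8 + (-5 - C - Y) = -13 - C - Y)
f(u) = 13 + 13*u (f(u) = (6*u)*2 - (-13 - u - 1*0) = 12*u - (-13 - u + 0) = 12*u - (-13 - u) = 12*u + (13 + u) = 13 + 13*u)
279*f(-13) = 279*(13 + 13*(-13)) = 279*(13 - 169) = 279*(-156) = -43524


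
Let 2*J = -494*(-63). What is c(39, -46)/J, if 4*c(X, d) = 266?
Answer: 1/234 ≈ 0.0042735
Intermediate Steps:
c(X, d) = 133/2 (c(X, d) = (¼)*266 = 133/2)
J = 15561 (J = (-494*(-63))/2 = (½)*31122 = 15561)
c(39, -46)/J = (133/2)/15561 = (133/2)*(1/15561) = 1/234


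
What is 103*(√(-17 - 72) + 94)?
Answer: 9682 + 103*I*√89 ≈ 9682.0 + 971.7*I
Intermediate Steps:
103*(√(-17 - 72) + 94) = 103*(√(-89) + 94) = 103*(I*√89 + 94) = 103*(94 + I*√89) = 9682 + 103*I*√89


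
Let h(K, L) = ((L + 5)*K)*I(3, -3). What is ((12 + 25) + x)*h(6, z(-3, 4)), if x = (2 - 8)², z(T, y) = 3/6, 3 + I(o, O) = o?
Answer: 0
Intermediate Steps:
I(o, O) = -3 + o
z(T, y) = ½ (z(T, y) = 3*(⅙) = ½)
x = 36 (x = (-6)² = 36)
h(K, L) = 0 (h(K, L) = ((L + 5)*K)*(-3 + 3) = ((5 + L)*K)*0 = (K*(5 + L))*0 = 0)
((12 + 25) + x)*h(6, z(-3, 4)) = ((12 + 25) + 36)*0 = (37 + 36)*0 = 73*0 = 0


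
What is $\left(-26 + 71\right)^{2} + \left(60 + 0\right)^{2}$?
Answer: $5625$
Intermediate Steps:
$\left(-26 + 71\right)^{2} + \left(60 + 0\right)^{2} = 45^{2} + 60^{2} = 2025 + 3600 = 5625$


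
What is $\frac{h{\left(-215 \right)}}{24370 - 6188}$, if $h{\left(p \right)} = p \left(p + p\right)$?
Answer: $\frac{46225}{9091} \approx 5.0847$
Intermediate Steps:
$h{\left(p \right)} = 2 p^{2}$ ($h{\left(p \right)} = p 2 p = 2 p^{2}$)
$\frac{h{\left(-215 \right)}}{24370 - 6188} = \frac{2 \left(-215\right)^{2}}{24370 - 6188} = \frac{2 \cdot 46225}{18182} = 92450 \cdot \frac{1}{18182} = \frac{46225}{9091}$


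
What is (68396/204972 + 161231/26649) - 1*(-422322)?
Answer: 27462902811478/65027367 ≈ 4.2233e+5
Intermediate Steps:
(68396/204972 + 161231/26649) - 1*(-422322) = (68396*(1/204972) + 161231*(1/26649)) + 422322 = (17099/51243 + 23033/3807) + 422322 = 415125304/65027367 + 422322 = 27462902811478/65027367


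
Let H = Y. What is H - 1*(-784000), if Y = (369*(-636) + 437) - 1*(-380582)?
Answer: 930335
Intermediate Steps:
Y = 146335 (Y = (-234684 + 437) + 380582 = -234247 + 380582 = 146335)
H = 146335
H - 1*(-784000) = 146335 - 1*(-784000) = 146335 + 784000 = 930335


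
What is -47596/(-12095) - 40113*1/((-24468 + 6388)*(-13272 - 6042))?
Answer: 369331132373/93856425920 ≈ 3.9351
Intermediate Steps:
-47596/(-12095) - 40113*1/((-24468 + 6388)*(-13272 - 6042)) = -47596*(-1/12095) - 40113/((-19314*(-18080))) = 47596/12095 - 40113/349197120 = 47596/12095 - 40113*1/349197120 = 47596/12095 - 4457/38799680 = 369331132373/93856425920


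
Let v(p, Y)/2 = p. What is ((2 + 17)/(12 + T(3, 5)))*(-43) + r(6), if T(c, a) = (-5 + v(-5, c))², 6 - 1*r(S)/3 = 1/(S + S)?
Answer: 13559/948 ≈ 14.303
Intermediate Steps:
v(p, Y) = 2*p
r(S) = 18 - 3/(2*S) (r(S) = 18 - 3/(S + S) = 18 - 3*1/(2*S) = 18 - 3/(2*S))
T(c, a) = 225 (T(c, a) = (-5 + 2*(-5))² = (-5 - 10)² = (-15)² = 225)
((2 + 17)/(12 + T(3, 5)))*(-43) + r(6) = ((2 + 17)/(12 + 225))*(-43) + (18 - 3/2/6) = (19/237)*(-43) + (18 - 3/2*⅙) = (19*(1/237))*(-43) + (18 - ¼) = (19/237)*(-43) + 71/4 = -817/237 + 71/4 = 13559/948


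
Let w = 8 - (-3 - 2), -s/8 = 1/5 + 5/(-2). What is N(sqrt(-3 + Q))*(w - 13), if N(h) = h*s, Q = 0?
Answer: 0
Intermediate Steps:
s = 92/5 (s = -8*(1/5 + 5/(-2)) = -8*(1*(1/5) + 5*(-1/2)) = -8*(1/5 - 5/2) = -8*(-23/10) = 92/5 ≈ 18.400)
w = 13 (w = 8 - 1*(-5) = 8 + 5 = 13)
N(h) = 92*h/5 (N(h) = h*(92/5) = 92*h/5)
N(sqrt(-3 + Q))*(w - 13) = (92*sqrt(-3 + 0)/5)*(13 - 13) = (92*sqrt(-3)/5)*0 = (92*(I*sqrt(3))/5)*0 = (92*I*sqrt(3)/5)*0 = 0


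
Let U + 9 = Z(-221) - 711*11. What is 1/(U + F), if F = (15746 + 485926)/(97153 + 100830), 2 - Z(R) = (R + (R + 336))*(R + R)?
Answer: -197983/10825208768 ≈ -1.8289e-5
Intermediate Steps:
Z(R) = 2 - 2*R*(336 + 2*R) (Z(R) = 2 - (R + (R + 336))*(R + R) = 2 - (R + (336 + R))*2*R = 2 - (336 + 2*R)*2*R = 2 - 2*R*(336 + 2*R))
U = -54680 (U = -9 + ((2 - 672*(-221) - 4*(-221)**2) - 711*11) = -9 + ((2 + 148512 - 4*48841) - 7821) = -9 + ((2 + 148512 - 195364) - 7821) = -9 + (-46850 - 7821) = -9 - 54671 = -54680)
F = 501672/197983 ≈ 2.5339
1/(U + F) = 1/(-54680 + 501672/197983) = 1/(-10825208768/197983) = -197983/10825208768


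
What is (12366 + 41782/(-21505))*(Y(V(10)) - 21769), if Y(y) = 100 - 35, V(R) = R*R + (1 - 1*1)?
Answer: -5770855897792/21505 ≈ -2.6835e+8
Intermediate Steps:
V(R) = R² (V(R) = R² + (1 - 1) = R² + 0 = R²)
Y(y) = 65
(12366 + 41782/(-21505))*(Y(V(10)) - 21769) = (12366 + 41782/(-21505))*(65 - 21769) = (12366 + 41782*(-1/21505))*(-21704) = (12366 - 41782/21505)*(-21704) = (265889048/21505)*(-21704) = -5770855897792/21505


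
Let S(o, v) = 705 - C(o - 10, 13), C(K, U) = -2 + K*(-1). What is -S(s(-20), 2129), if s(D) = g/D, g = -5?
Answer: -2789/4 ≈ -697.25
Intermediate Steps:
C(K, U) = -2 - K
s(D) = -5/D
S(o, v) = 697 + o (S(o, v) = 705 - (-2 - (o - 10)) = 705 - (-2 - (-10 + o)) = 705 - (-2 + (10 - o)) = 705 - (8 - o) = 705 + (-8 + o) = 697 + o)
-S(s(-20), 2129) = -(697 - 5/(-20)) = -(697 - 5*(-1/20)) = -(697 + ¼) = -1*2789/4 = -2789/4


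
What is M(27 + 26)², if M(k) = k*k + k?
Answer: 8191044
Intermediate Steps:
M(k) = k + k² (M(k) = k² + k = k + k²)
M(27 + 26)² = ((27 + 26)*(1 + (27 + 26)))² = (53*(1 + 53))² = (53*54)² = 2862² = 8191044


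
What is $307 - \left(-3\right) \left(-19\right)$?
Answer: $250$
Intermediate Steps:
$307 - \left(-3\right) \left(-19\right) = 307 - 57 = 250$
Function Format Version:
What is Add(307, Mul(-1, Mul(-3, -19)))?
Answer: 250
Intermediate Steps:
Add(307, Mul(-1, Mul(-3, -19))) = Add(307, Mul(-1, 57)) = Add(307, -57) = 250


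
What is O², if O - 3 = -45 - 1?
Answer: 1849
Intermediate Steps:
O = -43 (O = 3 + (-45 - 1) = 3 - 46 = -43)
O² = (-43)² = 1849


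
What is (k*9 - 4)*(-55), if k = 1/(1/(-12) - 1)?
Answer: 8800/13 ≈ 676.92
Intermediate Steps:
k = -12/13 (k = 1/(-1/12 - 1) = 1/(-13/12) = -12/13 ≈ -0.92308)
(k*9 - 4)*(-55) = (-12/13*9 - 4)*(-55) = (-108/13 - 4)*(-55) = -160/13*(-55) = 8800/13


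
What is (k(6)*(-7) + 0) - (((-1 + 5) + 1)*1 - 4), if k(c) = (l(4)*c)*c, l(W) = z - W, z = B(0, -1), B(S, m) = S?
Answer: 1007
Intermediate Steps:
z = 0
l(W) = -W (l(W) = 0 - W = -W)
k(c) = -4*c**2 (k(c) = ((-1*4)*c)*c = (-4*c)*c = -4*c**2)
(k(6)*(-7) + 0) - (((-1 + 5) + 1)*1 - 4) = (-4*6**2*(-7) + 0) - (((-1 + 5) + 1)*1 - 4) = (-4*36*(-7) + 0) - ((4 + 1)*1 - 4) = (-144*(-7) + 0) - (5*1 - 4) = (1008 + 0) - (5 - 4) = 1008 - 1*1 = 1008 - 1 = 1007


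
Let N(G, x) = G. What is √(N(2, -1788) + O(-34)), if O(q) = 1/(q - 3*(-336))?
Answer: √1898326/974 ≈ 1.4146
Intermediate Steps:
O(q) = 1/(1008 + q) (O(q) = 1/(q + 1008) = 1/(1008 + q))
√(N(2, -1788) + O(-34)) = √(2 + 1/(1008 - 34)) = √(2 + 1/974) = √(1949/974) = √1898326/974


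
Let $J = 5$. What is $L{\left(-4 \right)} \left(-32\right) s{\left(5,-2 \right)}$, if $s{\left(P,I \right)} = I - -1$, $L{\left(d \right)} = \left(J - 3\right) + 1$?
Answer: $96$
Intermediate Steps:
$L{\left(d \right)} = 3$ ($L{\left(d \right)} = \left(5 - 3\right) + 1 = 2 + 1 = 3$)
$s{\left(P,I \right)} = 1 + I$ ($s{\left(P,I \right)} = I + 1 = 1 + I$)
$L{\left(-4 \right)} \left(-32\right) s{\left(5,-2 \right)} = 3 \left(-32\right) \left(1 - 2\right) = \left(-96\right) \left(-1\right) = 96$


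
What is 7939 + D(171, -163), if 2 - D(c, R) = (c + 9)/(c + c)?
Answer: 150869/19 ≈ 7940.5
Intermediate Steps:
D(c, R) = 2 - (9 + c)/(2*c) (D(c, R) = 2 - (c + 9)/(c + c) = 2 - (9 + c)/(2*c))
7939 + D(171, -163) = 7939 + (3/2)*(-3 + 171)/171 = 7939 + (3/2)*(1/171)*168 = 7939 + 28/19 = 150869/19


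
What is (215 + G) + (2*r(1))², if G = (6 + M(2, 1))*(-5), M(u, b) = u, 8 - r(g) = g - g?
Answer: 431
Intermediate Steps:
r(g) = 8 (r(g) = 8 - (g - g) = 8 - 1*0 = 8 + 0 = 8)
G = -40 (G = (6 + 2)*(-5) = 8*(-5) = -40)
(215 + G) + (2*r(1))² = (215 - 40) + (2*8)² = 175 + 16² = 175 + 256 = 431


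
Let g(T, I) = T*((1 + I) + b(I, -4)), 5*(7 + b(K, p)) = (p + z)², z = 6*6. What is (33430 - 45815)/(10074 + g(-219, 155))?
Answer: 61925/337041 ≈ 0.18373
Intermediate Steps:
z = 36
b(K, p) = -7 + (36 + p)²/5 (b(K, p) = -7 + (p + 36)²/5 = -7 + (36 + p)²/5)
g(T, I) = T*(994/5 + I) (g(T, I) = T*((1 + I) + (-7 + (36 - 4)²/5)) = T*((1 + I) + (-7 + (⅕)*32²)) = T*((1 + I) + (-7 + (⅕)*1024)) = T*((1 + I) + (-7 + 1024/5)) = T*((1 + I) + 989/5) = T*(994/5 + I))
(33430 - 45815)/(10074 + g(-219, 155)) = (33430 - 45815)/(10074 + (⅕)*(-219)*(994 + 5*155)) = -12385/(10074 + (⅕)*(-219)*(994 + 775)) = -12385/(10074 + (⅕)*(-219)*1769) = -12385/(10074 - 387411/5) = -12385/(-337041/5) = -12385*(-5/337041) = 61925/337041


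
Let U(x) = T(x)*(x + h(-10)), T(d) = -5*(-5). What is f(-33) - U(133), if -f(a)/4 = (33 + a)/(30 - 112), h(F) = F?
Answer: -3075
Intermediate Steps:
f(a) = 66/41 + 2*a/41 (f(a) = -4*(33 + a)/(30 - 112) = -4*(33 + a)/(-82) = -4*(33 + a)*(-1)/82 = -4*(-33/82 - a/82) = 66/41 + 2*a/41)
T(d) = 25
U(x) = -250 + 25*x (U(x) = 25*(x - 10) = 25*(-10 + x) = -250 + 25*x)
f(-33) - U(133) = (66/41 + (2/41)*(-33)) - (-250 + 25*133) = (66/41 - 66/41) - (-250 + 3325) = 0 - 1*3075 = 0 - 3075 = -3075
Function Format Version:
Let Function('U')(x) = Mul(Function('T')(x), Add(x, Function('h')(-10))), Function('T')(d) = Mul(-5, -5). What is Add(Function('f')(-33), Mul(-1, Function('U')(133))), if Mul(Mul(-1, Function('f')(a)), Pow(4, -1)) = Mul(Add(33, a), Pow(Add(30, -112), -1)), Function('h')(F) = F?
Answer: -3075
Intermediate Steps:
Function('f')(a) = Add(Rational(66, 41), Mul(Rational(2, 41), a)) (Function('f')(a) = Mul(-4, Mul(Add(33, a), Pow(Add(30, -112), -1))) = Mul(-4, Mul(Add(33, a), Pow(-82, -1))) = Mul(-4, Mul(Add(33, a), Rational(-1, 82))) = Mul(-4, Add(Rational(-33, 82), Mul(Rational(-1, 82), a))) = Add(Rational(66, 41), Mul(Rational(2, 41), a)))
Function('T')(d) = 25
Function('U')(x) = Add(-250, Mul(25, x)) (Function('U')(x) = Mul(25, Add(x, -10)) = Mul(25, Add(-10, x)) = Add(-250, Mul(25, x)))
Add(Function('f')(-33), Mul(-1, Function('U')(133))) = Add(Add(Rational(66, 41), Mul(Rational(2, 41), -33)), Mul(-1, Add(-250, Mul(25, 133)))) = Add(Add(Rational(66, 41), Rational(-66, 41)), Mul(-1, Add(-250, 3325))) = Add(0, Mul(-1, 3075)) = Add(0, -3075) = -3075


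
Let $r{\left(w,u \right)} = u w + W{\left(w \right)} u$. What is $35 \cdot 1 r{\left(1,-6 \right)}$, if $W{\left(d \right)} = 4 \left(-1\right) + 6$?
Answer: $-630$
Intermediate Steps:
$W{\left(d \right)} = 2$ ($W{\left(d \right)} = -4 + 6 = 2$)
$r{\left(w,u \right)} = 2 u + u w$ ($r{\left(w,u \right)} = u w + 2 u = 2 u + u w$)
$35 \cdot 1 r{\left(1,-6 \right)} = 35 \cdot 1 \left(- 6 \left(2 + 1\right)\right) = 35 \left(\left(-6\right) 3\right) = 35 \left(-18\right) = -630$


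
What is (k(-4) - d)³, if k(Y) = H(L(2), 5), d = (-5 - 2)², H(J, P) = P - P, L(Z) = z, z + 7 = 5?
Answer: -117649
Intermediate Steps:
z = -2 (z = -7 + 5 = -2)
L(Z) = -2
H(J, P) = 0
d = 49 (d = (-7)² = 49)
k(Y) = 0
(k(-4) - d)³ = (0 - 1*49)³ = (0 - 49)³ = (-49)³ = -117649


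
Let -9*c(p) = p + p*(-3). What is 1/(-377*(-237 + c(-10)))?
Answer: 9/811681 ≈ 1.1088e-5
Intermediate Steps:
c(p) = 2*p/9 (c(p) = -(p + p*(-3))/9 = -(p - 3*p)/9 = -(-2)*p/9 = 2*p/9)
1/(-377*(-237 + c(-10))) = 1/(-377*(-237 + (2/9)*(-10))) = 1/(-377*(-237 - 20/9)) = 1/(-377*(-2153/9)) = 1/(811681/9) = 9/811681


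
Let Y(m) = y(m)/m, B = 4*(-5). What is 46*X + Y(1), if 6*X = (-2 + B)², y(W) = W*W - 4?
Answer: 11123/3 ≈ 3707.7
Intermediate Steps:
y(W) = -4 + W² (y(W) = W² - 4 = -4 + W²)
B = -20
Y(m) = (-4 + m²)/m
X = 242/3 (X = (-2 - 20)²/6 = (⅙)*(-22)² = (⅙)*484 = 242/3 ≈ 80.667)
46*X + Y(1) = 46*(242/3) + (1 - 4/1) = 11132/3 + (1 - 4*1) = 11132/3 + (1 - 4) = 11132/3 - 3 = 11123/3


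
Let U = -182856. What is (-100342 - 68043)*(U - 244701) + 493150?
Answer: 71994678595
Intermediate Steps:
(-100342 - 68043)*(U - 244701) + 493150 = (-100342 - 68043)*(-182856 - 244701) + 493150 = -168385*(-427557) + 493150 = 71994185445 + 493150 = 71994678595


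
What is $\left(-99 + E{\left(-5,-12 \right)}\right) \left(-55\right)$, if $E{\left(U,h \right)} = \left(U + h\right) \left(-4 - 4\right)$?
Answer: $-2035$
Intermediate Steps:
$E{\left(U,h \right)} = - 8 U - 8 h$ ($E{\left(U,h \right)} = \left(U + h\right) \left(-8\right) = - 8 U - 8 h$)
$\left(-99 + E{\left(-5,-12 \right)}\right) \left(-55\right) = \left(-99 - -136\right) \left(-55\right) = \left(-99 + \left(40 + 96\right)\right) \left(-55\right) = \left(-99 + 136\right) \left(-55\right) = 37 \left(-55\right) = -2035$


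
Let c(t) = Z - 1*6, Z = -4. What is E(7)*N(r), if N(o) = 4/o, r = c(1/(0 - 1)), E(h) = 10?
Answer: -4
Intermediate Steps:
c(t) = -10 (c(t) = -4 - 1*6 = -4 - 6 = -10)
r = -10
E(7)*N(r) = 10*(4/(-10)) = 10*(4*(-1/10)) = 10*(-2/5) = -4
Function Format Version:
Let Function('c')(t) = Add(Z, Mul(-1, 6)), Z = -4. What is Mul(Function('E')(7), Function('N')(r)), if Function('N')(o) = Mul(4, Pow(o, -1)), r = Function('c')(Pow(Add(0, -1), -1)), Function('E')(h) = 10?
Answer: -4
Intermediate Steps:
Function('c')(t) = -10 (Function('c')(t) = Add(-4, Mul(-1, 6)) = Add(-4, -6) = -10)
r = -10
Mul(Function('E')(7), Function('N')(r)) = Mul(10, Mul(4, Pow(-10, -1))) = Mul(10, Mul(4, Rational(-1, 10))) = Mul(10, Rational(-2, 5)) = -4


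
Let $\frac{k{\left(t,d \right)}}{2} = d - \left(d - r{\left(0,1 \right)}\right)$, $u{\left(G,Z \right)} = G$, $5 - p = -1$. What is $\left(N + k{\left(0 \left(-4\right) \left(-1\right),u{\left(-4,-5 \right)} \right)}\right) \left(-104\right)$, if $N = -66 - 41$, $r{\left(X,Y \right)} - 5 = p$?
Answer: $8840$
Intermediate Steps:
$p = 6$ ($p = 5 - -1 = 5 + 1 = 6$)
$r{\left(X,Y \right)} = 11$ ($r{\left(X,Y \right)} = 5 + 6 = 11$)
$N = -107$ ($N = -66 - 41 = -107$)
$k{\left(t,d \right)} = 22$ ($k{\left(t,d \right)} = 2 \left(d - \left(-11 + d\right)\right) = 2 \cdot 11 = 22$)
$\left(N + k{\left(0 \left(-4\right) \left(-1\right),u{\left(-4,-5 \right)} \right)}\right) \left(-104\right) = \left(-107 + 22\right) \left(-104\right) = \left(-85\right) \left(-104\right) = 8840$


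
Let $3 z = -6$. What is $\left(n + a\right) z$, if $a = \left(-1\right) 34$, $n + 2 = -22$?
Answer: $116$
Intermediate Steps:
$z = -2$ ($z = \frac{1}{3} \left(-6\right) = -2$)
$n = -24$ ($n = -2 - 22 = -24$)
$a = -34$
$\left(n + a\right) z = \left(-24 - 34\right) \left(-2\right) = \left(-58\right) \left(-2\right) = 116$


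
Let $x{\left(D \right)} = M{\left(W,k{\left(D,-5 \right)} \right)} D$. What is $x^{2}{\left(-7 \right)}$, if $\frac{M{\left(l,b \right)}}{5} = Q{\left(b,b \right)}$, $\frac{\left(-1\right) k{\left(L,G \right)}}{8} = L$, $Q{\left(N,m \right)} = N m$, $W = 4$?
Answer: $12047257600$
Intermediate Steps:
$k{\left(L,G \right)} = - 8 L$
$M{\left(l,b \right)} = 5 b^{2}$ ($M{\left(l,b \right)} = 5 b b = 5 b^{2}$)
$x{\left(D \right)} = 320 D^{3}$ ($x{\left(D \right)} = 5 \left(- 8 D\right)^{2} D = 5 \cdot 64 D^{2} D = 320 D^{2} D = 320 D^{3}$)
$x^{2}{\left(-7 \right)} = \left(320 \left(-7\right)^{3}\right)^{2} = \left(320 \left(-343\right)\right)^{2} = \left(-109760\right)^{2} = 12047257600$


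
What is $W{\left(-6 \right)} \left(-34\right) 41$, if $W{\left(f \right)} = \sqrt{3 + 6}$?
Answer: $-4182$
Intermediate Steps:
$W{\left(f \right)} = 3$ ($W{\left(f \right)} = \sqrt{9} = 3$)
$W{\left(-6 \right)} \left(-34\right) 41 = 3 \left(-34\right) 41 = \left(-102\right) 41 = -4182$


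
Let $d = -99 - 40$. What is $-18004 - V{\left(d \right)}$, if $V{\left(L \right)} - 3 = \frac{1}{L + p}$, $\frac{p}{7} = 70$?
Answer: $- \frac{6320458}{351} \approx -18007.0$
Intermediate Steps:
$p = 490$ ($p = 7 \cdot 70 = 490$)
$d = -139$ ($d = -99 - 40 = -139$)
$V{\left(L \right)} = 3 + \frac{1}{490 + L}$ ($V{\left(L \right)} = 3 + \frac{1}{L + 490} = 3 + \frac{1}{490 + L}$)
$-18004 - V{\left(d \right)} = -18004 - \frac{1471 + 3 \left(-139\right)}{490 - 139} = -18004 - \frac{1471 - 417}{351} = -18004 - \frac{1}{351} \cdot 1054 = -18004 - \frac{1054}{351} = - \frac{6320458}{351}$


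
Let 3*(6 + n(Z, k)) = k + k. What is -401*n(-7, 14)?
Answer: -4010/3 ≈ -1336.7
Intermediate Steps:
n(Z, k) = -6 + 2*k/3 (n(Z, k) = -6 + (k + k)/3 = -6 + (2*k)/3 = -6 + 2*k/3)
-401*n(-7, 14) = -401*(-6 + (2/3)*14) = -401*(-6 + 28/3) = -401*10/3 = -4010/3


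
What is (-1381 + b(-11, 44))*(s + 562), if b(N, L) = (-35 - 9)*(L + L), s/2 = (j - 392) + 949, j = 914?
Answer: -18406512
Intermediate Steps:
s = 2942 (s = 2*((914 - 392) + 949) = 2*(522 + 949) = 2*1471 = 2942)
b(N, L) = -88*L
(-1381 + b(-11, 44))*(s + 562) = (-1381 - 88*44)*(2942 + 562) = (-1381 - 3872)*3504 = -5253*3504 = -18406512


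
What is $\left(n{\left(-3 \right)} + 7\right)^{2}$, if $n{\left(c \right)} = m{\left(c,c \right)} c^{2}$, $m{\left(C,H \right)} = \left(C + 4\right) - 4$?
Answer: $400$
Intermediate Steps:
$m{\left(C,H \right)} = C$ ($m{\left(C,H \right)} = \left(4 + C\right) - 4 = C$)
$n{\left(c \right)} = c^{3}$ ($n{\left(c \right)} = c c^{2} = c^{3}$)
$\left(n{\left(-3 \right)} + 7\right)^{2} = \left(\left(-3\right)^{3} + 7\right)^{2} = \left(-27 + 7\right)^{2} = \left(-20\right)^{2} = 400$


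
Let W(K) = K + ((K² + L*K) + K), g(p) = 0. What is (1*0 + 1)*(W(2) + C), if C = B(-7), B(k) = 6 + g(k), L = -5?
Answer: 4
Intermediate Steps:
B(k) = 6 (B(k) = 6 + 0 = 6)
W(K) = K² - 3*K (W(K) = K + ((K² - 5*K) + K) = K + (K² - 4*K) = K² - 3*K)
C = 6
(1*0 + 1)*(W(2) + C) = (1*0 + 1)*(2*(-3 + 2) + 6) = (0 + 1)*(2*(-1) + 6) = 1*(-2 + 6) = 1*4 = 4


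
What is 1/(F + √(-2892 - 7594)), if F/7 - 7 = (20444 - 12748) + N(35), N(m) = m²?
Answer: 4464/278982893 - I*√214/557965786 ≈ 1.6001e-5 - 2.6218e-8*I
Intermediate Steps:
F = 62496 (F = 49 + 7*((20444 - 12748) + 35²) = 49 + 7*(7696 + 1225) = 49 + 7*8921 = 49 + 62447 = 62496)
1/(F + √(-2892 - 7594)) = 1/(62496 + √(-2892 - 7594)) = 1/(62496 + √(-10486)) = 1/(62496 + 7*I*√214)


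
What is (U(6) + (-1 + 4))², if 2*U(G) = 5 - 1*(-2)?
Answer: 169/4 ≈ 42.250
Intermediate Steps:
U(G) = 7/2 (U(G) = (5 - 1*(-2))/2 = (5 + 2)/2 = (½)*7 = 7/2)
(U(6) + (-1 + 4))² = (7/2 + (-1 + 4))² = (7/2 + 3)² = (13/2)² = 169/4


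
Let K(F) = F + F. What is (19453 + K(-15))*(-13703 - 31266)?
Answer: -873432887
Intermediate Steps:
K(F) = 2*F
(19453 + K(-15))*(-13703 - 31266) = (19453 + 2*(-15))*(-13703 - 31266) = (19453 - 30)*(-44969) = 19423*(-44969) = -873432887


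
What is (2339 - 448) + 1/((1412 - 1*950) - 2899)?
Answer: 4608366/2437 ≈ 1891.0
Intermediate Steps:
(2339 - 448) + 1/((1412 - 1*950) - 2899) = 1891 + 1/((1412 - 950) - 2899) = 1891 + 1/(462 - 2899) = 1891 + 1/(-2437) = 1891 - 1/2437 = 4608366/2437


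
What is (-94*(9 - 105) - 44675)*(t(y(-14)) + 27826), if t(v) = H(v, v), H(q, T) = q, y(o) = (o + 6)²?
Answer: -994306390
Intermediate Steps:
y(o) = (6 + o)²
t(v) = v
(-94*(9 - 105) - 44675)*(t(y(-14)) + 27826) = (-94*(9 - 105) - 44675)*((6 - 14)² + 27826) = (-94*(-96) - 44675)*((-8)² + 27826) = (9024 - 44675)*(64 + 27826) = -35651*27890 = -994306390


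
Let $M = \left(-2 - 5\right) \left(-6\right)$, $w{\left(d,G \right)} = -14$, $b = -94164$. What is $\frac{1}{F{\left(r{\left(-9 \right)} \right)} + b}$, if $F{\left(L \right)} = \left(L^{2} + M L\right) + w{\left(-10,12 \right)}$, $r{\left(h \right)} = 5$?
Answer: $- \frac{1}{93943} \approx -1.0645 \cdot 10^{-5}$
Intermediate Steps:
$M = 42$ ($M = \left(-7\right) \left(-6\right) = 42$)
$F{\left(L \right)} = -14 + L^{2} + 42 L$ ($F{\left(L \right)} = \left(L^{2} + 42 L\right) - 14 = -14 + L^{2} + 42 L$)
$\frac{1}{F{\left(r{\left(-9 \right)} \right)} + b} = \frac{1}{\left(-14 + 5^{2} + 42 \cdot 5\right) - 94164} = \frac{1}{\left(-14 + 25 + 210\right) - 94164} = \frac{1}{221 - 94164} = \frac{1}{-93943} = - \frac{1}{93943}$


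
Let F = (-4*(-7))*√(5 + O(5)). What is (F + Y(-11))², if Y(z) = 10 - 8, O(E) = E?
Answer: 7844 + 112*√10 ≈ 8198.2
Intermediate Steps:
Y(z) = 2
F = 28*√10 (F = (-4*(-7))*√(5 + 5) = 28*√10 ≈ 88.544)
(F + Y(-11))² = (28*√10 + 2)² = (2 + 28*√10)²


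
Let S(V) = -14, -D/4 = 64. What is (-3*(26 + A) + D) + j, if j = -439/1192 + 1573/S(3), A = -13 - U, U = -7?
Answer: -3577285/8344 ≈ -428.73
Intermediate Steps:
D = -256 (D = -4*64 = -256)
A = -6 (A = -13 - 1*(-7) = -13 + 7 = -6)
j = -940581/8344 (j = -439/1192 + 1573/(-14) = -439*1/1192 + 1573*(-1/14) = -439/1192 - 1573/14 = -940581/8344 ≈ -112.73)
(-3*(26 + A) + D) + j = (-3*(26 - 6) - 256) - 940581/8344 = (-3*20 - 256) - 940581/8344 = (-60 - 256) - 940581/8344 = -316 - 940581/8344 = -3577285/8344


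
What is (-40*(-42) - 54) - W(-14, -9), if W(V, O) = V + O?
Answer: 1649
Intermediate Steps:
W(V, O) = O + V
(-40*(-42) - 54) - W(-14, -9) = (-40*(-42) - 54) - (-9 - 14) = (1680 - 54) - 1*(-23) = 1626 + 23 = 1649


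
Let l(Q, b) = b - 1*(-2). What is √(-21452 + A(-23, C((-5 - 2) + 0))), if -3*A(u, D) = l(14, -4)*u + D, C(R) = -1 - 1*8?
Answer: I*√193179/3 ≈ 146.51*I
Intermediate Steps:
C(R) = -9 (C(R) = -1 - 8 = -9)
l(Q, b) = 2 + b (l(Q, b) = b + 2 = 2 + b)
A(u, D) = -D/3 + 2*u/3 (A(u, D) = -((2 - 4)*u + D)/3 = -(-2*u + D)/3 = -(D - 2*u)/3 = -D/3 + 2*u/3)
√(-21452 + A(-23, C((-5 - 2) + 0))) = √(-21452 + (-⅓*(-9) + (⅔)*(-23))) = √(-21452 + (3 - 46/3)) = √(-21452 - 37/3) = √(-64393/3) = I*√193179/3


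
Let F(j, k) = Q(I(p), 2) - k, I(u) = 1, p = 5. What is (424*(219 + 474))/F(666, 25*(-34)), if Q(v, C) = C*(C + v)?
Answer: 36729/107 ≈ 343.26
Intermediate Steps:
F(j, k) = 6 - k (F(j, k) = 2*(2 + 1) - k = 2*3 - k = 6 - k)
(424*(219 + 474))/F(666, 25*(-34)) = (424*(219 + 474))/(6 - 25*(-34)) = (424*693)/(6 - 1*(-850)) = 293832/(6 + 850) = 293832/856 = 293832*(1/856) = 36729/107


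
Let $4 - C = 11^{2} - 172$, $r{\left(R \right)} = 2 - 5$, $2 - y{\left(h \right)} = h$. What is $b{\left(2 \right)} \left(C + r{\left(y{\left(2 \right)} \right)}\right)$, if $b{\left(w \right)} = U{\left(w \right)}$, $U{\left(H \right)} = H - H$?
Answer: $0$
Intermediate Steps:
$y{\left(h \right)} = 2 - h$
$U{\left(H \right)} = 0$
$r{\left(R \right)} = -3$
$b{\left(w \right)} = 0$
$C = 55$ ($C = 4 - \left(11^{2} - 172\right) = 4 - \left(121 - 172\right) = 4 - -51 = 4 + 51 = 55$)
$b{\left(2 \right)} \left(C + r{\left(y{\left(2 \right)} \right)}\right) = 0 \left(55 - 3\right) = 0 \cdot 52 = 0$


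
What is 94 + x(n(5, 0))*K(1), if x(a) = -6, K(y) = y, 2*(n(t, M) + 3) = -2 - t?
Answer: 88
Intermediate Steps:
n(t, M) = -4 - t/2 (n(t, M) = -3 + (-2 - t)/2 = -3 + (-1 - t/2) = -4 - t/2)
94 + x(n(5, 0))*K(1) = 94 - 6*1 = 94 - 6 = 88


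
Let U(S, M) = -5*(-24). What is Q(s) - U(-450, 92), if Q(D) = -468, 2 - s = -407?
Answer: -588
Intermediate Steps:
U(S, M) = 120
s = 409 (s = 2 - 1*(-407) = 2 + 407 = 409)
Q(s) - U(-450, 92) = -468 - 1*120 = -468 - 120 = -588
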